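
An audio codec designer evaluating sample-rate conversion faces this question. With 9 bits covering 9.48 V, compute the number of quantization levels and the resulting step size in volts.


Step 1 — number of quantization levels:
L = 2^N = 2^9 = 512

Step 2 — LSB step size:
delta = Vfs / L
      = 9.48 / 512
      = 0.01851563 V

Levels = 512; step size = 0.01851563 V


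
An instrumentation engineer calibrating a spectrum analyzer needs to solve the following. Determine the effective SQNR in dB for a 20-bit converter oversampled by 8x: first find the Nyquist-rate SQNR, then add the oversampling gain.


Step 1 — baseline SQNR at Nyquist:
SQNR_base = 6.02*N + 1.76
          = 6.02*20 + 1.76
          = 122.16 dB

Step 2 — oversampling processing gain:
G = 10*log10(OSR) = 10*log10(8) = 9.03 dB

Step 3 — total:
SQNR_total = 122.16 + 9.03 = 131.19 dB

Base SQNR = 122.16 dB; oversampled SQNR = 131.19 dB


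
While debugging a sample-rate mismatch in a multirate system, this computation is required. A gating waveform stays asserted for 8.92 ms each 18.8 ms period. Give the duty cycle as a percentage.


Duty cycle as a percentage:
DC = (t_on / T) * 100
   = (8.92 / 18.8) * 100
   = 0.474468 * 100
   = 47.45 %

47.45 %


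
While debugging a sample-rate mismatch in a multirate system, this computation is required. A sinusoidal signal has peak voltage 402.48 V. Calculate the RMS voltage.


RMS voltage for a sinusoidal waveform:
V_rms = V_peak / sqrt(2)
      = 402.48 / 1.414214
      = 284.596 V

284.596 V


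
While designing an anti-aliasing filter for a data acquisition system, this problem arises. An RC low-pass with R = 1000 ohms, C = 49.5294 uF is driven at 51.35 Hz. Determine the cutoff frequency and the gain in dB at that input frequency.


Step 1 — cutoff frequency:
fc = 1 / (2*pi*R*C)
C = 49.5294 uF = 4.95294e-05 F
fc = 1 / (2*pi*1000*4.95294e-05)
   = 3.21334 Hz

Step 2 — magnitude at f = 51.35 Hz:
|H(f)| = 1 / sqrt(1 + (f/fc)^2)
f/fc = 51.35 / 3.21334 = 15.980257
|H| = 1 / sqrt(1 + 255.368614) = 0.0624551
|H|_dB = 20*log10(0.0624551) = -24.09 dB

fc = 3.21334 Hz; |H(51.35 Hz)| = -24.09 dB


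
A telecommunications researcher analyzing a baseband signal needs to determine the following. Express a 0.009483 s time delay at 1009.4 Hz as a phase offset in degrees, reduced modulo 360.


Phase shift from frequency and time delay:
phi = 360 * f * t_delay
    = 360 * 1009.4 * 0.009483
    = 3445.97 degrees
    mod 360 = 205.97 degrees

205.97 degrees


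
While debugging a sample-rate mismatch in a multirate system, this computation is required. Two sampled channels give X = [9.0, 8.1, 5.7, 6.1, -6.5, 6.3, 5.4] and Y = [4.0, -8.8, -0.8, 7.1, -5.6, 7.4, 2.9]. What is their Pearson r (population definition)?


Pearson correlation coefficient (population):
r = cov(X,Y) / (std(X) * std(Y))
Mean X = 4.8714, Mean Y = 0.8857
Cov(X,Y) = 10.278163
Std(X) = 4.800213, Std(Y) = 5.775918
r = 0.3707

0.3707


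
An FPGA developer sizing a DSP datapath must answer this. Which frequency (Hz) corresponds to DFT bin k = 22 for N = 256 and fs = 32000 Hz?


Frequency of DFT bin k:
f_k = k * fs / N
    = 22 * 32000 / 256
    = 704000 / 256
    = 2750.0 Hz

2750.0 Hz


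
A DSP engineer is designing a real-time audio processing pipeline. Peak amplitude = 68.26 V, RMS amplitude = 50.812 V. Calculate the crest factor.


Crest factor is the ratio of peak to RMS:
CF = V_peak / V_rms
   = 68.26 / 50.812
   = 1.3434

1.3434


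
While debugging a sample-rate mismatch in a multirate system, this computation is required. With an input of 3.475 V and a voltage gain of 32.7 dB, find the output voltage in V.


Output voltage from dB gain:
V_out = V_in * 10^(gain_dB / 20)
      = 3.475 * 10^(32.7 / 20)
      = 3.475 * 43.151908
      = 149.9529 V

149.9529 V


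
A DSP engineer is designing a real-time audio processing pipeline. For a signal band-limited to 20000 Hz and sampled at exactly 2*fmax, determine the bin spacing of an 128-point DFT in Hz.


Step 1 — Nyquist sampling rate:
fs = 2 * fmax = 2 * 20000 = 40000 Hz

Step 2 — DFT bin spacing:
df = fs / N = 40000 / 128 = 312.5 Hz

312.5 Hz


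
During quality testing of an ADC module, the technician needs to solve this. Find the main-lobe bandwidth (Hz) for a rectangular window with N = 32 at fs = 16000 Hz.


Main lobe width for a rectangular window:
Width = 2 * fs / N
      = 2 * 16000 / 32
      = 32000 / 32
      = 1000.0 Hz

1000.0 Hz


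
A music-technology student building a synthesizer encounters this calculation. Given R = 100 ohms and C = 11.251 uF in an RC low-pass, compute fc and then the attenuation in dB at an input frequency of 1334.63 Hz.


Step 1 — cutoff frequency:
fc = 1 / (2*pi*R*C)
C = 11.251 uF = 1.1251e-05 F
fc = 1 / (2*pi*100*1.1251e-05)
   = 141.458 Hz

Step 2 — magnitude at f = 1334.63 Hz:
|H(f)| = 1 / sqrt(1 + (f/fc)^2)
f/fc = 1334.63 / 141.458 = 9.434815
|H| = 1 / sqrt(1 + 89.015734) = 0.1054
|H|_dB = 20*log10(0.1054) = -19.54 dB

fc = 141.458 Hz; |H(1334.63 Hz)| = -19.54 dB


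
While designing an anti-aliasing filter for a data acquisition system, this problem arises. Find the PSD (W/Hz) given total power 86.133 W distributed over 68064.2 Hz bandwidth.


Power spectral density:
PSD = P / BW
    = 86.133 / 68064.2
    = 0.00126547 W/Hz

0.00126547 W/Hz


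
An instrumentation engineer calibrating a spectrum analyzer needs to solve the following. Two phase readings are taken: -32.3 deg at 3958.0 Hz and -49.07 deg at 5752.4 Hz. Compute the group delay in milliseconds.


Group delay from phase difference:
tau = -d(phi)/d(omega)
d(phi) = -16.77 deg = -0.292692 rad
d(omega) = 2*pi*(5752.4 - 3958.0) = 11274.5477 rad/s
tau = -(-0.292692) / 11274.5477
    = 0.026 ms

0.026 ms


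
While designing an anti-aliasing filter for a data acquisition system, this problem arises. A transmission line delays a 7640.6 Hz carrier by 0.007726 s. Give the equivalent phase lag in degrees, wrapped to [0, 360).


Phase shift from frequency and time delay:
phi = 360 * f * t_delay
    = 360 * 7640.6 * 0.007726
    = 21251.26 degrees
    mod 360 = 11.26 degrees

11.26 degrees


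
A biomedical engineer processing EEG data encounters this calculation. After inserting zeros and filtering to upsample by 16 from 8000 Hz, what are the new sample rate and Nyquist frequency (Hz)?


Step 1 — output sample rate after interpolation by L:
fs_out = L * fs_in = 16 * 8000 = 128000 Hz

Step 2 — Nyquist frequency of the output stream:
f_Nyq = fs_out / 2 = 128000 / 2 = 64000.0 Hz

fs_out = 128000 Hz; f_Nyquist = 64000.0 Hz


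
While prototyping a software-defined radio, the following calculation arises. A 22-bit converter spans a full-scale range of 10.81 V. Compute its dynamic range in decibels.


Dynamic range from full-scale to LSB:
V_min = V_max / 2^bits = 10.81 / 2^22
DR = 20 * log10(V_max / V_min)
   = 20 * log10(2^22)
   = 20 * 22 * log10(2)
   = 132.45 dB

132.45 dB


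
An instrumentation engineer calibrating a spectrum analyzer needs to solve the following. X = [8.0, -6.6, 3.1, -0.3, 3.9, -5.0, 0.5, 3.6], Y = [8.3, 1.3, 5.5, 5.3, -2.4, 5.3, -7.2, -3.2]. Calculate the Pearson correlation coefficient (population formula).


Pearson correlation coefficient (population):
r = cov(X,Y) / (std(X) * std(Y))
Mean X = 0.9, Mean Y = 1.6125
Cov(X,Y) = 1.33625
Std(X) = 4.530453, Std(Y) = 5.050356
r = 0.0584

0.0584


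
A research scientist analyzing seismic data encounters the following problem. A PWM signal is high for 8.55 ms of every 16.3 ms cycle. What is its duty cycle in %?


Duty cycle as a percentage:
DC = (t_on / T) * 100
   = (8.55 / 16.3) * 100
   = 0.52454 * 100
   = 52.45 %

52.45 %


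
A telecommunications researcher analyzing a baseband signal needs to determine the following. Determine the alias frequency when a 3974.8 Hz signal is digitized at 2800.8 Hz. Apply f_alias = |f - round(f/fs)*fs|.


Compute the nearest integer multiple of fs to the signal:
n = round(3974.8 / 2800.8) = 1
f_alias = |3974.8 - 1 * 2800.8|
        = |3974.8 - 2800.8|
        = 1174.0 Hz

1174.0


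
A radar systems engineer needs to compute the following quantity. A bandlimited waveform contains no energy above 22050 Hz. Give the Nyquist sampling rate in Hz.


The Nyquist rate is twice the maximum frequency component.
fs_min = 2 * fmax
      = 2 * 22050
      = 44100 Hz

44100


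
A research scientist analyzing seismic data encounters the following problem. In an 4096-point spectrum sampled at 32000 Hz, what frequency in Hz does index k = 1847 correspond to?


Frequency of DFT bin k:
f_k = k * fs / N
    = 1847 * 32000 / 4096
    = 59104000 / 4096
    = 14429.688 Hz

14429.688 Hz


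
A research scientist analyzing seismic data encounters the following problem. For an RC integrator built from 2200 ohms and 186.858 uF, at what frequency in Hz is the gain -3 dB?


Cutoff frequency of a first-order RC filter:
fc = 1 / (2 * pi * R * C)
C = 186.858 uF = 0.000186858 F
fc = 1 / (2 * pi * 2200 * 0.000186858)
   = 1 / 2.5829395682837
   = 0.387156 Hz

0.387156 Hz


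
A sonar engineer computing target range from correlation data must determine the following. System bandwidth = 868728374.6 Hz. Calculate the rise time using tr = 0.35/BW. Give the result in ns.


Rise time from bandwidth relationship:
tr = 0.35 / BW
   = 0.35 / 868728374.6
   = 4.028877267e-10 s
   = 0.4029 ns

0.4029 ns


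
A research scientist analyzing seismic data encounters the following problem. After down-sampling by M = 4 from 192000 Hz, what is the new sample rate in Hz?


Decimation reduces the sample rate:
fs_out = fs_in / M
       = 192000 / 4
       = 48000.0 Hz

48000.0 Hz


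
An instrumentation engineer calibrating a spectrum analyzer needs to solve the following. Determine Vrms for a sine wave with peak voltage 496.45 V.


RMS voltage for a sinusoidal waveform:
V_rms = V_peak / sqrt(2)
      = 496.45 / 1.414214
      = 351.043 V

351.043 V


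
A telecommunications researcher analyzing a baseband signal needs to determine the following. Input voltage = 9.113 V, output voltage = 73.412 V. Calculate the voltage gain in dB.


Voltage gain in dB:
G = 20 * log10(Vout / Vin)
  = 20 * log10(73.412 / 9.113)
  = 20 * log10(8.055745)
  = 20 * 0.906106
  = 18.12 dB

18.12 dB


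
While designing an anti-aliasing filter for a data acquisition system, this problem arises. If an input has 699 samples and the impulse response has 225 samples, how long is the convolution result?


Linear convolution output length:
L = N + M - 1
  = 699 + 225 - 1
  = 923 samples

923


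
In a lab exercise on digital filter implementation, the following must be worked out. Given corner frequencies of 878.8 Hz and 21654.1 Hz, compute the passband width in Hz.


Bandwidth is the difference of -3dB frequencies:
BW = f_high - f_low
   = 21654.1 - 878.8
   = 20775.3 Hz

20775.3 Hz


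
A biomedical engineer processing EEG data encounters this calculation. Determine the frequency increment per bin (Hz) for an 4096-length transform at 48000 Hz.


DFT frequency resolution:
df = fs / N
   = 48000 / 4096
   = 11.7188 Hz

11.7188 Hz


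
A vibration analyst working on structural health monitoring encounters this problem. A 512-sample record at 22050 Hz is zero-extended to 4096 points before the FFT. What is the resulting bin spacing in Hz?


Frequency resolution after zero-padding:
N_padded = 512 * 8 = 4096
df = fs / N_padded
   = 22050 / 4096
   = 5.3833 Hz

5.3833 Hz


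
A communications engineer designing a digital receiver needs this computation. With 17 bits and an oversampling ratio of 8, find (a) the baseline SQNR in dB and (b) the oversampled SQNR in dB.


Step 1 — baseline SQNR at Nyquist:
SQNR_base = 6.02*N + 1.76
          = 6.02*17 + 1.76
          = 104.1 dB

Step 2 — oversampling processing gain:
G = 10*log10(OSR) = 10*log10(8) = 9.03 dB

Step 3 — total:
SQNR_total = 104.1 + 9.03 = 113.13 dB

Base SQNR = 104.1 dB; oversampled SQNR = 113.13 dB


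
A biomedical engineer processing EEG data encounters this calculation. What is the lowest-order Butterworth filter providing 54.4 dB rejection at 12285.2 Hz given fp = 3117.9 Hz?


Butterworth filter order formula:
n = log10(10^(A/10) - 1) / (2 * log10(f_stop/f_pass))
10^(54.4/10) - 1 = 275421.8703
f_stop/f_pass = 12285.2 / 3117.9 = 3.9402
n = 4.5674 -> ceil = 5

5


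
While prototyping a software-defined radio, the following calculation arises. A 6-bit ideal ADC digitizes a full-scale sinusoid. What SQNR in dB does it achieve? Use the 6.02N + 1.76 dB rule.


Theoretical SNR for a full-scale sinusoid:
SNR = 6.02 * N + 1.76
    = 6.02 * 6 + 1.76
    = 36.12 + 1.76
    = 37.88 dB

37.88 dB


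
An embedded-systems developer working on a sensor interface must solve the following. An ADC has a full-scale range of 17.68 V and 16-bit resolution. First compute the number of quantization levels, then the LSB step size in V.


Step 1 — number of quantization levels:
L = 2^N = 2^16 = 65536

Step 2 — LSB step size:
delta = Vfs / L
      = 17.68 / 65536
      = 0.00026978 V

Levels = 65536; step size = 0.00026978 V


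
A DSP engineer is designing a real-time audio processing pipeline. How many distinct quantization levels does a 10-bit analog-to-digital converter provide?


Number of quantization levels = 2^N
= 2^10
= 1024

1024


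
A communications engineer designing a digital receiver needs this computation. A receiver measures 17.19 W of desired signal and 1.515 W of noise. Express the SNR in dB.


SNR in decibels:
SNR = 10 * log10(Ps / Pn)
    = 10 * log10(17.19 / 1.515)
    = 10 * log10(11.3465)
    = 10 * 1.0549
    = 10.55 dB

10.55 dB


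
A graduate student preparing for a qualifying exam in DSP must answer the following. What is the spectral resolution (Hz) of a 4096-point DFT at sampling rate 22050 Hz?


DFT frequency resolution:
df = fs / N
   = 22050 / 4096
   = 5.3833 Hz

5.3833 Hz


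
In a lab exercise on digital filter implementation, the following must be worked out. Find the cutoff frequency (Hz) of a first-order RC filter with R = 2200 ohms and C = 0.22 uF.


Cutoff frequency of a first-order RC filter:
fc = 1 / (2 * pi * R * C)
C = 0.22 uF = 2.2e-07 F
fc = 1 / (2 * pi * 2200 * 2.2e-07)
   = 1 / 0.0030410616886749
   = 328.832527 Hz

328.832527 Hz


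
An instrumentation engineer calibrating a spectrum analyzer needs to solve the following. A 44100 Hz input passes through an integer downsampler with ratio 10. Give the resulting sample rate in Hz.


Decimation reduces the sample rate:
fs_out = fs_in / M
       = 44100 / 10
       = 4410.0 Hz

4410.0 Hz


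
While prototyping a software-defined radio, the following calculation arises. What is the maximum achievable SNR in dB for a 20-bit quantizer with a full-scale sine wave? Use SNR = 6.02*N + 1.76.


Theoretical SNR for a full-scale sinusoid:
SNR = 6.02 * N + 1.76
    = 6.02 * 20 + 1.76
    = 120.4 + 1.76
    = 122.16 dB

122.16 dB


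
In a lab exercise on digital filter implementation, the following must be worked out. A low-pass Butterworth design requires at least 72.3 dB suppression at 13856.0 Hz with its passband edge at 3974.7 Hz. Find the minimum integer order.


Butterworth filter order formula:
n = log10(10^(A/10) - 1) / (2 * log10(f_stop/f_pass))
10^(72.3/10) - 1 = 16982435.5246
f_stop/f_pass = 13856.0 / 3974.7 = 3.486
n = 6.6656 -> ceil = 7

7


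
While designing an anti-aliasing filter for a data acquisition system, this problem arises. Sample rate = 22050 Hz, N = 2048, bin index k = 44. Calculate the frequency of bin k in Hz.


Frequency of DFT bin k:
f_k = k * fs / N
    = 44 * 22050 / 2048
    = 970200 / 2048
    = 473.73 Hz

473.73 Hz


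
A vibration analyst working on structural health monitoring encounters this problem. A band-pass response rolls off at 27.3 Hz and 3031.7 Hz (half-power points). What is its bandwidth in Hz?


Bandwidth is the difference of -3dB frequencies:
BW = f_high - f_low
   = 3031.7 - 27.3
   = 3004.4 Hz

3004.4 Hz


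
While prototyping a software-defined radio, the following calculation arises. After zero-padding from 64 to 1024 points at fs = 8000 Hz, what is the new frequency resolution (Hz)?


Frequency resolution after zero-padding:
N_padded = 64 * 16 = 1024
df = fs / N_padded
   = 8000 / 1024
   = 7.8125 Hz

7.8125 Hz


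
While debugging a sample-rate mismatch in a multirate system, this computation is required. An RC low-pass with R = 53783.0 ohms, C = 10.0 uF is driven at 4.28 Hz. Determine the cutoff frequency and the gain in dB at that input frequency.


Step 1 — cutoff frequency:
fc = 1 / (2*pi*R*C)
C = 10.0 uF = 1e-05 F
fc = 1 / (2*pi*53783.0*1e-05)
   = 0.295921 Hz

Step 2 — magnitude at f = 4.28 Hz:
|H(f)| = 1 / sqrt(1 + (f/fc)^2)
f/fc = 4.28 / 0.295921 = 14.46332
|H| = 1 / sqrt(1 + 209.187625) = 0.0689757
|H|_dB = 20*log10(0.0689757) = -23.23 dB

fc = 0.295921 Hz; |H(4.28 Hz)| = -23.23 dB


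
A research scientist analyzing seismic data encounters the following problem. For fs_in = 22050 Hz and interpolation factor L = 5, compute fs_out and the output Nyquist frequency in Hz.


Step 1 — output sample rate after interpolation by L:
fs_out = L * fs_in = 5 * 22050 = 110250 Hz

Step 2 — Nyquist frequency of the output stream:
f_Nyq = fs_out / 2 = 110250 / 2 = 55125.0 Hz

fs_out = 110250 Hz; f_Nyquist = 55125.0 Hz


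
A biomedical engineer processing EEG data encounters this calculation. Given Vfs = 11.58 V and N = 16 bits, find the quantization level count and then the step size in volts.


Step 1 — number of quantization levels:
L = 2^N = 2^16 = 65536

Step 2 — LSB step size:
delta = Vfs / L
      = 11.58 / 65536
      = 0.0001767 V

Levels = 65536; step size = 0.0001767 V


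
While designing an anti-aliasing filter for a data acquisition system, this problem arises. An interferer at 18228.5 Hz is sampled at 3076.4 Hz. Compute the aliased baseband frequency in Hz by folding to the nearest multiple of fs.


Compute the nearest integer multiple of fs to the signal:
n = round(18228.5 / 3076.4) = 6
f_alias = |18228.5 - 6 * 3076.4|
        = |18228.5 - 18458.4|
        = 229.9 Hz

229.9


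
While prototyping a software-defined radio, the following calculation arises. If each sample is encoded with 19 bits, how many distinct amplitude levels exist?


Number of quantization levels = 2^N
= 2^19
= 524288

524288


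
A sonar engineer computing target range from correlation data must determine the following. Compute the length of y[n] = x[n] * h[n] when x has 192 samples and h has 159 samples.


Linear convolution output length:
L = N + M - 1
  = 192 + 159 - 1
  = 350 samples

350


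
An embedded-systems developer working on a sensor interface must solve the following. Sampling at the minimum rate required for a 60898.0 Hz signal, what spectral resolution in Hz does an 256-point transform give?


Step 1 — Nyquist sampling rate:
fs = 2 * fmax = 2 * 60898.0 = 121796.0 Hz

Step 2 — DFT bin spacing:
df = fs / N = 121796.0 / 256 = 475.7656 Hz

475.7656 Hz


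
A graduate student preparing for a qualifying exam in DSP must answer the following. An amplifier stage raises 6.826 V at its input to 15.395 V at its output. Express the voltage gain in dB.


Voltage gain in dB:
G = 20 * log10(Vout / Vin)
  = 20 * log10(15.395 / 6.826)
  = 20 * log10(2.255347)
  = 20 * 0.353213
  = 7.06 dB

7.06 dB


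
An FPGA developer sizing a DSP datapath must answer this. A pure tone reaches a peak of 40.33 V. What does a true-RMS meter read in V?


RMS voltage for a sinusoidal waveform:
V_rms = V_peak / sqrt(2)
      = 40.33 / 1.414214
      = 28.518 V

28.518 V


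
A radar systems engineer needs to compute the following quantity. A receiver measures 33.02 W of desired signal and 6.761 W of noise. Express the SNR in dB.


SNR in decibels:
SNR = 10 * log10(Ps / Pn)
    = 10 * log10(33.02 / 6.761)
    = 10 * log10(4.8839)
    = 10 * 0.6888
    = 6.89 dB

6.89 dB


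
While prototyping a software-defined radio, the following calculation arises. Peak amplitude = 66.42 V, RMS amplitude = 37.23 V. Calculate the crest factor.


Crest factor is the ratio of peak to RMS:
CF = V_peak / V_rms
   = 66.42 / 37.23
   = 1.784

1.784


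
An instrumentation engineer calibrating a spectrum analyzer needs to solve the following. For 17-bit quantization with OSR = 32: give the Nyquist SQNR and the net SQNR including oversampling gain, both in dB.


Step 1 — baseline SQNR at Nyquist:
SQNR_base = 6.02*N + 1.76
          = 6.02*17 + 1.76
          = 104.1 dB

Step 2 — oversampling processing gain:
G = 10*log10(OSR) = 10*log10(32) = 15.05 dB

Step 3 — total:
SQNR_total = 104.1 + 15.05 = 119.15 dB

Base SQNR = 104.1 dB; oversampled SQNR = 119.15 dB


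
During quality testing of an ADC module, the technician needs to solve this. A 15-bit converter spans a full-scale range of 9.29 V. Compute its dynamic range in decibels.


Dynamic range from full-scale to LSB:
V_min = V_max / 2^bits = 9.29 / 2^15
DR = 20 * log10(V_max / V_min)
   = 20 * log10(2^15)
   = 20 * 15 * log10(2)
   = 90.31 dB

90.31 dB


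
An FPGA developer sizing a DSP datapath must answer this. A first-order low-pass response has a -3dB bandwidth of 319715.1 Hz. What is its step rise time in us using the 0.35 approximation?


Rise time from bandwidth relationship:
tr = 0.35 / BW
   = 0.35 / 319715.1
   = 1.094724647e-06 s
   = 1.0947 us

1.0947 us


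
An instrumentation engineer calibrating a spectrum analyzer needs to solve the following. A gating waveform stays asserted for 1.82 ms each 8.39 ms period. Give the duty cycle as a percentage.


Duty cycle as a percentage:
DC = (t_on / T) * 100
   = (1.82 / 8.39) * 100
   = 0.216925 * 100
   = 21.69 %

21.69 %


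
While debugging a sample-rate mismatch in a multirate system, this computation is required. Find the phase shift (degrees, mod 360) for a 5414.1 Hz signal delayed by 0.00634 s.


Phase shift from frequency and time delay:
phi = 360 * f * t_delay
    = 360 * 5414.1 * 0.00634
    = 12357.14 degrees
    mod 360 = 117.14 degrees

117.14 degrees


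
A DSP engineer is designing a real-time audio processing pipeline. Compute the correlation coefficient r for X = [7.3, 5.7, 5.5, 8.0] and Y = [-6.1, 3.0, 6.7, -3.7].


Pearson correlation coefficient (population):
r = cov(X,Y) / (std(X) * std(Y))
Mean X = 6.625, Mean Y = -0.025
Cov(X,Y) = -4.879375
Std(X) = 1.056823, Std(Y) = 5.118288
r = -0.9021

-0.9021


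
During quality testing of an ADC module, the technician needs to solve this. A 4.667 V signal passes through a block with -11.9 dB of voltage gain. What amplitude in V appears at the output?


Output voltage from dB gain:
V_out = V_in * 10^(gain_dB / 20)
      = 4.667 * 10^(-11.9 / 20)
      = 4.667 * 0.254097
      = 1.1859 V

1.1859 V


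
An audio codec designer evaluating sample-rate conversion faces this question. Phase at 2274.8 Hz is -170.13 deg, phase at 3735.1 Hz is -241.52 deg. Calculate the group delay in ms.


Group delay from phase difference:
tau = -d(phi)/d(omega)
d(phi) = -71.39 deg = -1.245991 rad
d(omega) = 2*pi*(3735.1 - 2274.8) = 9175.3355 rad/s
tau = -(-1.245991) / 9175.3355
    = 0.1358 ms

0.1358 ms


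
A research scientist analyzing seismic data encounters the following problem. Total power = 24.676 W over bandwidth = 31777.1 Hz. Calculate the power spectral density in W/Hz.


Power spectral density:
PSD = P / BW
    = 24.676 / 31777.1
    = 0.00077653 W/Hz

0.00077653 W/Hz


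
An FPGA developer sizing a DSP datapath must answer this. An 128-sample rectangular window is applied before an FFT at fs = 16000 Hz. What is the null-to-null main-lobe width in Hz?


Main lobe width for a rectangular window:
Width = 2 * fs / N
      = 2 * 16000 / 128
      = 32000 / 128
      = 250.0 Hz

250.0 Hz


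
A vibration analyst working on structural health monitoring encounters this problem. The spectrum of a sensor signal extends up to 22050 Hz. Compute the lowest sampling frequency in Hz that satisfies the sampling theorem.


The Nyquist rate is twice the maximum frequency component.
fs_min = 2 * fmax
      = 2 * 22050
      = 44100 Hz

44100


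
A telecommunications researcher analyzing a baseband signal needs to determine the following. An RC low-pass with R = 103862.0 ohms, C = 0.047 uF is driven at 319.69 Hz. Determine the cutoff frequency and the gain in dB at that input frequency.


Step 1 — cutoff frequency:
fc = 1 / (2*pi*R*C)
C = 0.047 uF = 4.7e-08 F
fc = 1 / (2*pi*103862.0*4.7e-08)
   = 32.6036 Hz

Step 2 — magnitude at f = 319.69 Hz:
|H(f)| = 1 / sqrt(1 + (f/fc)^2)
f/fc = 319.69 / 32.6036 = 9.805359
|H| = 1 / sqrt(1 + 96.145065) = 0.1014588
|H|_dB = 20*log10(0.1014588) = -19.87 dB

fc = 32.6036 Hz; |H(319.69 Hz)| = -19.87 dB


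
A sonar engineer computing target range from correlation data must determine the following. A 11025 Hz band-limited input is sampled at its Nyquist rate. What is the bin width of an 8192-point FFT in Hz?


Step 1 — Nyquist sampling rate:
fs = 2 * fmax = 2 * 11025 = 22050 Hz

Step 2 — DFT bin spacing:
df = fs / N = 22050 / 8192 = 2.6917 Hz

2.6917 Hz


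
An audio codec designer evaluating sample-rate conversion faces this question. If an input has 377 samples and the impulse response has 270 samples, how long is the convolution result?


Linear convolution output length:
L = N + M - 1
  = 377 + 270 - 1
  = 646 samples

646


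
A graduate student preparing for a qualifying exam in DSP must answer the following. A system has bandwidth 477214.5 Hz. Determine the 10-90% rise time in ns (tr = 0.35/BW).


Rise time from bandwidth relationship:
tr = 0.35 / BW
   = 0.35 / 477214.5
   = 7.334228109e-07 s
   = 733.4228 ns

733.4228 ns


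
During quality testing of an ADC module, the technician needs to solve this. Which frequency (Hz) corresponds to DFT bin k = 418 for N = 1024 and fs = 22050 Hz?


Frequency of DFT bin k:
f_k = k * fs / N
    = 418 * 22050 / 1024
    = 9216900 / 1024
    = 9000.879 Hz

9000.879 Hz


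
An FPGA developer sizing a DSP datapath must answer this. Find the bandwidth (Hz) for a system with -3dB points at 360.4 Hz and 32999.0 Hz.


Bandwidth is the difference of -3dB frequencies:
BW = f_high - f_low
   = 32999.0 - 360.4
   = 32638.6 Hz

32638.6 Hz


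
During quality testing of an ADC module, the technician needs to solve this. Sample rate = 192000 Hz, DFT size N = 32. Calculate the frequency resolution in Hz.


DFT frequency resolution:
df = fs / N
   = 192000 / 32
   = 6000.0 Hz

6000.0 Hz


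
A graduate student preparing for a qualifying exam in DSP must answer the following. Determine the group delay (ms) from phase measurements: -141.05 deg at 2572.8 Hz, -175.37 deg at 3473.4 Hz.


Group delay from phase difference:
tau = -d(phi)/d(omega)
d(phi) = -34.32 deg = -0.598997 rad
d(omega) = 2*pi*(3473.4 - 2572.8) = 5658.6367 rad/s
tau = -(-0.598997) / 5658.6367
    = 0.1059 ms

0.1059 ms


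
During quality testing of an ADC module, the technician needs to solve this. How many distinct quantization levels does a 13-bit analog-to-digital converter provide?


Number of quantization levels = 2^N
= 2^13
= 8192

8192


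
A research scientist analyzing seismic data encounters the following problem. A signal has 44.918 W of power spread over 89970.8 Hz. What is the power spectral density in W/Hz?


Power spectral density:
PSD = P / BW
    = 44.918 / 89970.8
    = 0.00049925 W/Hz

0.00049925 W/Hz


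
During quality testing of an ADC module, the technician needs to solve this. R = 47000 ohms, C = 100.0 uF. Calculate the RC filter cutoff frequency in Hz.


Cutoff frequency of a first-order RC filter:
fc = 1 / (2 * pi * R * C)
C = 100.0 uF = 0.0001 F
fc = 1 / (2 * pi * 47000 * 0.0001)
   = 1 / 29.530970943744
   = 0.033863 Hz

0.033863 Hz


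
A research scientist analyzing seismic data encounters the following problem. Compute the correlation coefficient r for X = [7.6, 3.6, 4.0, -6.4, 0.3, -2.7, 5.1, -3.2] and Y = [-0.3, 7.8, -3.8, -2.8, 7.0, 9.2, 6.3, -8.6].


Pearson correlation coefficient (population):
r = cov(X,Y) / (std(X) * std(Y))
Mean X = 1.0375, Mean Y = 1.85
Cov(X,Y) = 6.259375
Std(X) = 4.509694, Std(Y) = 6.155485
r = 0.2255

0.2255


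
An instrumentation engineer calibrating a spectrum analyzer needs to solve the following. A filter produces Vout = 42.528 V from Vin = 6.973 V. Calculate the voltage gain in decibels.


Voltage gain in dB:
G = 20 * log10(Vout / Vin)
  = 20 * log10(42.528 / 6.973)
  = 20 * log10(6.098953)
  = 20 * 0.785255
  = 15.71 dB

15.71 dB


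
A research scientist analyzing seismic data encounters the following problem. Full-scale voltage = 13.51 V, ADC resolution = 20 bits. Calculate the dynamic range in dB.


Dynamic range from full-scale to LSB:
V_min = V_max / 2^bits = 13.51 / 2^20
DR = 20 * log10(V_max / V_min)
   = 20 * log10(2^20)
   = 20 * 20 * log10(2)
   = 120.41 dB

120.41 dB


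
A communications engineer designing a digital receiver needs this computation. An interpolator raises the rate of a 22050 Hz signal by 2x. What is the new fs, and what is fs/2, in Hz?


Step 1 — output sample rate after interpolation by L:
fs_out = L * fs_in = 2 * 22050 = 44100 Hz

Step 2 — Nyquist frequency of the output stream:
f_Nyq = fs_out / 2 = 44100 / 2 = 22050.0 Hz

fs_out = 44100 Hz; f_Nyquist = 22050.0 Hz


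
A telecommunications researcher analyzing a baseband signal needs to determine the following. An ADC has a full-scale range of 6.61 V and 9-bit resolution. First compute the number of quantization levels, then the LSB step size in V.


Step 1 — number of quantization levels:
L = 2^N = 2^9 = 512

Step 2 — LSB step size:
delta = Vfs / L
      = 6.61 / 512
      = 0.01291016 V

Levels = 512; step size = 0.01291016 V


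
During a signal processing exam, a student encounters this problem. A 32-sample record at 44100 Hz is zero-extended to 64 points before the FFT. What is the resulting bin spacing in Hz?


Frequency resolution after zero-padding:
N_padded = 32 * 2 = 64
df = fs / N_padded
   = 44100 / 64
   = 689.0625 Hz

689.0625 Hz


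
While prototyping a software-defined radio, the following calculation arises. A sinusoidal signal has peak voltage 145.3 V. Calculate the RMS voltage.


RMS voltage for a sinusoidal waveform:
V_rms = V_peak / sqrt(2)
      = 145.3 / 1.414214
      = 102.743 V

102.743 V


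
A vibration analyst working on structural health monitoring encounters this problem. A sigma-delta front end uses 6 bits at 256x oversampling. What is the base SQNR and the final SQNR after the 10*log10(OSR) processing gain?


Step 1 — baseline SQNR at Nyquist:
SQNR_base = 6.02*N + 1.76
          = 6.02*6 + 1.76
          = 37.88 dB

Step 2 — oversampling processing gain:
G = 10*log10(OSR) = 10*log10(256) = 24.08 dB

Step 3 — total:
SQNR_total = 37.88 + 24.08 = 61.96 dB

Base SQNR = 37.88 dB; oversampled SQNR = 61.96 dB


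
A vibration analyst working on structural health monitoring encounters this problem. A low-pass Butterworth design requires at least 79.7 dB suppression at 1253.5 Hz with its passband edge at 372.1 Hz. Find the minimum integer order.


Butterworth filter order formula:
n = log10(10^(A/10) - 1) / (2 * log10(f_stop/f_pass))
10^(79.7/10) - 1 = 93325429.0797
f_stop/f_pass = 1253.5 / 372.1 = 3.3687
n = 7.555 -> ceil = 8

8


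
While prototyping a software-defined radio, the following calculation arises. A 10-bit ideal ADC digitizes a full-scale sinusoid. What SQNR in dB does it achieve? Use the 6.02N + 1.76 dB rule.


Theoretical SNR for a full-scale sinusoid:
SNR = 6.02 * N + 1.76
    = 6.02 * 10 + 1.76
    = 60.2 + 1.76
    = 61.96 dB

61.96 dB


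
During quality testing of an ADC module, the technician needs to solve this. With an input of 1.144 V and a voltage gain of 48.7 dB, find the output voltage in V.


Output voltage from dB gain:
V_out = V_in * 10^(gain_dB / 20)
      = 1.144 * 10^(48.7 / 20)
      = 1.144 * 272.270131
      = 311.477 V

311.477 V


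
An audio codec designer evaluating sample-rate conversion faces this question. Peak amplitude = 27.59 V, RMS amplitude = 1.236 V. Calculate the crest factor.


Crest factor is the ratio of peak to RMS:
CF = V_peak / V_rms
   = 27.59 / 1.236
   = 22.322

22.322


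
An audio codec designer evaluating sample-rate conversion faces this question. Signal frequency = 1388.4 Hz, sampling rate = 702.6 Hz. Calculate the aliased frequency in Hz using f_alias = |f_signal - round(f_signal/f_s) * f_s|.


Compute the nearest integer multiple of fs to the signal:
n = round(1388.4 / 702.6) = 2
f_alias = |1388.4 - 2 * 702.6|
        = |1388.4 - 1405.2|
        = 16.8 Hz

16.8


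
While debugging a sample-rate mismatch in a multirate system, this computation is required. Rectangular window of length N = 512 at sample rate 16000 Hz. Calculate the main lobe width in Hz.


Main lobe width for a rectangular window:
Width = 2 * fs / N
      = 2 * 16000 / 512
      = 32000 / 512
      = 62.5 Hz

62.5 Hz


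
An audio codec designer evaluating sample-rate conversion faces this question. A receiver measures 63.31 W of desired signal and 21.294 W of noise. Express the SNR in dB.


SNR in decibels:
SNR = 10 * log10(Ps / Pn)
    = 10 * log10(63.31 / 21.294)
    = 10 * log10(2.9731)
    = 10 * 0.4732
    = 4.73 dB

4.73 dB


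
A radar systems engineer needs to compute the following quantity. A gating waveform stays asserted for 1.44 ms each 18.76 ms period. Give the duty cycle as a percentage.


Duty cycle as a percentage:
DC = (t_on / T) * 100
   = (1.44 / 18.76) * 100
   = 0.076759 * 100
   = 7.68 %

7.68 %


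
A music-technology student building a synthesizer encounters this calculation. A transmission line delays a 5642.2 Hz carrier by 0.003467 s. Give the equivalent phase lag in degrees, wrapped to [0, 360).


Phase shift from frequency and time delay:
phi = 360 * f * t_delay
    = 360 * 5642.2 * 0.003467
    = 7042.14 degrees
    mod 360 = 202.14 degrees

202.14 degrees


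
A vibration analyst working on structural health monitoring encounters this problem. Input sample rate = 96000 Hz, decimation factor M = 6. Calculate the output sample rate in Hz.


Decimation reduces the sample rate:
fs_out = fs_in / M
       = 96000 / 6
       = 16000.0 Hz

16000.0 Hz


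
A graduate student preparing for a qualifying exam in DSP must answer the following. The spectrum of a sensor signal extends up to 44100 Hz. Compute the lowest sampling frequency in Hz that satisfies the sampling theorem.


The Nyquist rate is twice the maximum frequency component.
fs_min = 2 * fmax
      = 2 * 44100
      = 88200 Hz

88200


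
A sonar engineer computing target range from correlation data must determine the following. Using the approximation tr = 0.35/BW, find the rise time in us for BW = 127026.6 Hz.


Rise time from bandwidth relationship:
tr = 0.35 / BW
   = 0.35 / 127026.6
   = 2.755328412e-06 s
   = 2.7553 us

2.7553 us


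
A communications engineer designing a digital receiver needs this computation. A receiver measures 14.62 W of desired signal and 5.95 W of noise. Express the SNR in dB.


SNR in decibels:
SNR = 10 * log10(Ps / Pn)
    = 10 * log10(14.62 / 5.95)
    = 10 * log10(2.4571)
    = 10 * 0.3904
    = 3.9 dB

3.9 dB


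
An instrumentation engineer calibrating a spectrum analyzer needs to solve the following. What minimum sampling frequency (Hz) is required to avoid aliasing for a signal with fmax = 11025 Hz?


The Nyquist rate is twice the maximum frequency component.
fs_min = 2 * fmax
      = 2 * 11025
      = 22050 Hz

22050


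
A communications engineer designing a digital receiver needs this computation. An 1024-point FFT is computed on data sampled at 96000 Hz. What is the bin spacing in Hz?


DFT frequency resolution:
df = fs / N
   = 96000 / 1024
   = 93.75 Hz

93.75 Hz


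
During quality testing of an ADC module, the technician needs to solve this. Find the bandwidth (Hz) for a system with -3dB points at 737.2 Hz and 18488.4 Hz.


Bandwidth is the difference of -3dB frequencies:
BW = f_high - f_low
   = 18488.4 - 737.2
   = 17751.2 Hz

17751.2 Hz


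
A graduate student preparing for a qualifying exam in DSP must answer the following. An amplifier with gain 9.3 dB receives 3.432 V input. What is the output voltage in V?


Output voltage from dB gain:
V_out = V_in * 10^(gain_dB / 20)
      = 3.432 * 10^(9.3 / 20)
      = 3.432 * 2.917427
      = 10.0126 V

10.0126 V


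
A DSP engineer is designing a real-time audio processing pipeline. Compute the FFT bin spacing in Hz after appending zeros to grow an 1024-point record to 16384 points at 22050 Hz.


Frequency resolution after zero-padding:
N_padded = 1024 * 16 = 16384
df = fs / N_padded
   = 22050 / 16384
   = 1.3458 Hz

1.3458 Hz


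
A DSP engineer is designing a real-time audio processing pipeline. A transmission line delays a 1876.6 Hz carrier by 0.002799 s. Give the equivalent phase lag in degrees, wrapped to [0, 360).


Phase shift from frequency and time delay:
phi = 360 * f * t_delay
    = 360 * 1876.6 * 0.002799
    = 1890.94 degrees
    mod 360 = 90.94 degrees

90.94 degrees


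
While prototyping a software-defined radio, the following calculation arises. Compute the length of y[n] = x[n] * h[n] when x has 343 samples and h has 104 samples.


Linear convolution output length:
L = N + M - 1
  = 343 + 104 - 1
  = 446 samples

446


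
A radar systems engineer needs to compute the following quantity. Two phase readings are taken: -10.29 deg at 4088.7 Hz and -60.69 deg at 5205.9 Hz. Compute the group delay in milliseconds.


Group delay from phase difference:
tau = -d(phi)/d(omega)
d(phi) = -50.4 deg = -0.879646 rad
d(omega) = 2*pi*(5205.9 - 4088.7) = 7019.5746 rad/s
tau = -(-0.879646) / 7019.5746
    = 0.1253 ms

0.1253 ms


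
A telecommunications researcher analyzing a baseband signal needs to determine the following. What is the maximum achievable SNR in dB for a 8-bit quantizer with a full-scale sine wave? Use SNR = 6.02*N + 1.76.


Theoretical SNR for a full-scale sinusoid:
SNR = 6.02 * N + 1.76
    = 6.02 * 8 + 1.76
    = 48.16 + 1.76
    = 49.92 dB

49.92 dB


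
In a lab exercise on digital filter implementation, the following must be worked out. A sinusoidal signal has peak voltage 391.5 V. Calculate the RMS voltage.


RMS voltage for a sinusoidal waveform:
V_rms = V_peak / sqrt(2)
      = 391.5 / 1.414214
      = 276.832 V

276.832 V


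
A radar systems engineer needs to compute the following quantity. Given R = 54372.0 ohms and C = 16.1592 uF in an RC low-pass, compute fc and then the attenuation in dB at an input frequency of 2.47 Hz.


Step 1 — cutoff frequency:
fc = 1 / (2*pi*R*C)
C = 16.1592 uF = 1.61592e-05 F
fc = 1 / (2*pi*54372.0*1.61592e-05)
   = 0.181144 Hz

Step 2 — magnitude at f = 2.47 Hz:
|H(f)| = 1 / sqrt(1 + (f/fc)^2)
f/fc = 2.47 / 0.181144 = 13.635561
|H| = 1 / sqrt(1 + 185.928524) = 0.0731412
|H|_dB = 20*log10(0.0731412) = -22.72 dB

fc = 0.181144 Hz; |H(2.47 Hz)| = -22.72 dB


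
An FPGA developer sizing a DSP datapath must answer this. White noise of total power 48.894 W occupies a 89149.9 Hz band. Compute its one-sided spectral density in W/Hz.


Power spectral density:
PSD = P / BW
    = 48.894 / 89149.9
    = 0.00054845 W/Hz

0.00054845 W/Hz


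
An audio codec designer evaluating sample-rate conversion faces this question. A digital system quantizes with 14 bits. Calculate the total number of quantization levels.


Number of quantization levels = 2^N
= 2^14
= 16384

16384


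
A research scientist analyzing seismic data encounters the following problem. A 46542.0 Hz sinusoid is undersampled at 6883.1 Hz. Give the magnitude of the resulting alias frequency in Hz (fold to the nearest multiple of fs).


Compute the nearest integer multiple of fs to the signal:
n = round(46542.0 / 6883.1) = 7
f_alias = |46542.0 - 7 * 6883.1|
        = |46542.0 - 48181.7|
        = 1639.7 Hz

1639.7
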